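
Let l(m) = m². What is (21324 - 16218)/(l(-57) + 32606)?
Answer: 5106/35855 ≈ 0.14241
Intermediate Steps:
(21324 - 16218)/(l(-57) + 32606) = (21324 - 16218)/((-57)² + 32606) = 5106/(3249 + 32606) = 5106/35855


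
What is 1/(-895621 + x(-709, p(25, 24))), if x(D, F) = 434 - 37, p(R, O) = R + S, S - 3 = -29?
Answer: -1/895224 ≈ -1.1170e-6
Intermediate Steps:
S = -26 (S = 3 - 29 = -26)
p(R, O) = -26 + R (p(R, O) = R - 26 = -26 + R)
x(D, F) = 397
1/(-895621 + x(-709, p(25, 24))) = 1/(-895621 + 397) = 1/(-895224) = -1/895224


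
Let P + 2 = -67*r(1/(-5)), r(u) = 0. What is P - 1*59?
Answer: -61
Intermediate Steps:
P = -2 (P = -2 - 67*0 = -2 + 0 = -2)
P - 1*59 = -2 - 1*59 = -2 - 59 = -61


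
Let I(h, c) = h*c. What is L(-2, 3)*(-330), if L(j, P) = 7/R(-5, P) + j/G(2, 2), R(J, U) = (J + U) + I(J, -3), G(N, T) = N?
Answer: 1980/13 ≈ 152.31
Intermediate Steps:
I(h, c) = c*h
R(J, U) = U - 2*J (R(J, U) = (J + U) - 3*J = U - 2*J)
L(j, P) = j/2 + 7/(10 + P) (L(j, P) = 7/(P - 2*(-5)) + j/2 = 7/(P + 10) + j*(½) = 7/(10 + P) + j/2 = j/2 + 7/(10 + P))
L(-2, 3)*(-330) = ((14 - 2*(10 + 3))/(2*(10 + 3)))*(-330) = ((½)*(14 - 2*13)/13)*(-330) = ((½)*(1/13)*(14 - 26))*(-330) = ((½)*(1/13)*(-12))*(-330) = -6/13*(-330) = 1980/13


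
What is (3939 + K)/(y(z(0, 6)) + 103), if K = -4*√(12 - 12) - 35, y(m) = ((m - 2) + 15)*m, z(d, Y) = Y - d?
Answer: 3904/217 ≈ 17.991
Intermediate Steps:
y(m) = m*(13 + m) (y(m) = ((-2 + m) + 15)*m = (13 + m)*m = m*(13 + m))
K = -35 (K = -4*√0 - 35 = -4*0 - 35 = 0 - 35 = -35)
(3939 + K)/(y(z(0, 6)) + 103) = (3939 - 35)/((6 - 1*0)*(13 + (6 - 1*0)) + 103) = 3904/((6 + 0)*(13 + (6 + 0)) + 103) = 3904/(6*(13 + 6) + 103) = 3904/(6*19 + 103) = 3904/(114 + 103) = 3904/217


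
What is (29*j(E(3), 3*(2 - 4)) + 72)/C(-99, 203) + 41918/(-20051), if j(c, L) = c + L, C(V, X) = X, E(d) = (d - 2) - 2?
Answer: -11136035/4070353 ≈ -2.7359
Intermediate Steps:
E(d) = -4 + d (E(d) = (-2 + d) - 2 = -4 + d)
j(c, L) = L + c
(29*j(E(3), 3*(2 - 4)) + 72)/C(-99, 203) + 41918/(-20051) = (29*(3*(2 - 4) + (-4 + 3)) + 72)/203 + 41918/(-20051) = (29*(3*(-2) - 1) + 72)*(1/203) + 41918*(-1/20051) = (29*(-6 - 1) + 72)*(1/203) - 41918/20051 = (29*(-7) + 72)*(1/203) - 41918/20051 = (-203 + 72)*(1/203) - 41918/20051 = -131*1/203 - 41918/20051 = -131/203 - 41918/20051 = -11136035/4070353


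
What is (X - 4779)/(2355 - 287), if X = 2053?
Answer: -29/22 ≈ -1.3182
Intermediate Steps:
(X - 4779)/(2355 - 287) = (2053 - 4779)/(2355 - 287) = -2726/2068 = -2726*1/2068 = -29/22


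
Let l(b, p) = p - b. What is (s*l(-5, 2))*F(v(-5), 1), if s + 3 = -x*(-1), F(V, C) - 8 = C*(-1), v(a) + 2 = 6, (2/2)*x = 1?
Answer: -98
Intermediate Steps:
x = 1
v(a) = 4 (v(a) = -2 + 6 = 4)
F(V, C) = 8 - C (F(V, C) = 8 + C*(-1) = 8 - C)
s = -2 (s = -3 - 1*1*(-1) = -3 - 1*(-1) = -3 + 1 = -2)
(s*l(-5, 2))*F(v(-5), 1) = (-2*(2 - 1*(-5)))*(8 - 1*1) = (-2*(2 + 5))*(8 - 1) = -2*7*7 = -14*7 = -98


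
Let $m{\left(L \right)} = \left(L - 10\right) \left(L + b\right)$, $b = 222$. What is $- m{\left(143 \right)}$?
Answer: $-48545$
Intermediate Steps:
$m{\left(L \right)} = \left(-10 + L\right) \left(222 + L\right)$ ($m{\left(L \right)} = \left(L - 10\right) \left(L + 222\right) = \left(-10 + L\right) \left(222 + L\right)$)
$- m{\left(143 \right)} = - (-2220 + 143^{2} + 212 \cdot 143) = - (-2220 + 20449 + 30316) = \left(-1\right) 48545 = -48545$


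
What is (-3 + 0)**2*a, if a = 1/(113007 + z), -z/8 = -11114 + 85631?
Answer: -1/53681 ≈ -1.8629e-5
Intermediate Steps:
z = -596136 (z = -8*(-11114 + 85631) = -8*74517 = -596136)
a = -1/483129 (a = 1/(113007 - 596136) = 1/(-483129) = -1/483129 ≈ -2.0698e-6)
(-3 + 0)**2*a = (-3 + 0)**2*(-1/483129) = (-3)**2*(-1/483129) = 9*(-1/483129) = -1/53681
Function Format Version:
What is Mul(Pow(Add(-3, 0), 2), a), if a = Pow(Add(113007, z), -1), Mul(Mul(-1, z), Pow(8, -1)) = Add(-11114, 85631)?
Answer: Rational(-1, 53681) ≈ -1.8629e-5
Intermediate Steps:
z = -596136 (z = Mul(-8, Add(-11114, 85631)) = Mul(-8, 74517) = -596136)
a = Rational(-1, 483129) (a = Pow(Add(113007, -596136), -1) = Pow(-483129, -1) = Rational(-1, 483129) ≈ -2.0698e-6)
Mul(Pow(Add(-3, 0), 2), a) = Mul(Pow(Add(-3, 0), 2), Rational(-1, 483129)) = Mul(Pow(-3, 2), Rational(-1, 483129)) = Mul(9, Rational(-1, 483129)) = Rational(-1, 53681)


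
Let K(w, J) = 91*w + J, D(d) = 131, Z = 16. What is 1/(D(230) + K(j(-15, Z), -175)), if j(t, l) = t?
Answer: -1/1409 ≈ -0.00070972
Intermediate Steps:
K(w, J) = J + 91*w
1/(D(230) + K(j(-15, Z), -175)) = 1/(131 + (-175 + 91*(-15))) = 1/(131 + (-175 - 1365)) = 1/(131 - 1540) = 1/(-1409) = -1/1409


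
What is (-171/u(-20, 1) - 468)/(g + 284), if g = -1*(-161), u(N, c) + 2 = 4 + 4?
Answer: -993/890 ≈ -1.1157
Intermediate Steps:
u(N, c) = 6 (u(N, c) = -2 + (4 + 4) = -2 + 8 = 6)
g = 161
(-171/u(-20, 1) - 468)/(g + 284) = (-171/6 - 468)/(161 + 284) = (-171*⅙ - 468)/445 = (-57/2 - 468)*(1/445) = -993/2*1/445 = -993/890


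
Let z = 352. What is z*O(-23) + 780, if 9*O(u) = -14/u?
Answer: 166388/207 ≈ 803.81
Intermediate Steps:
O(u) = -14/(9*u) (O(u) = (-14/u)/9 = -14/(9*u))
z*O(-23) + 780 = 352*(-14/9/(-23)) + 780 = 352*(-14/9*(-1/23)) + 780 = 352*(14/207) + 780 = 4928/207 + 780 = 166388/207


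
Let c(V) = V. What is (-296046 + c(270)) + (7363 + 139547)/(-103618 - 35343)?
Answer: -41101475646/138961 ≈ -2.9578e+5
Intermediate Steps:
(-296046 + c(270)) + (7363 + 139547)/(-103618 - 35343) = (-296046 + 270) + (7363 + 139547)/(-103618 - 35343) = -295776 + 146910/(-138961) = -295776 + 146910*(-1/138961) = -295776 - 146910/138961 = -41101475646/138961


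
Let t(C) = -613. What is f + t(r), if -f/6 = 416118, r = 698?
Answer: -2497321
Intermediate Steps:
f = -2496708 (f = -6*416118 = -2496708)
f + t(r) = -2496708 - 613 = -2497321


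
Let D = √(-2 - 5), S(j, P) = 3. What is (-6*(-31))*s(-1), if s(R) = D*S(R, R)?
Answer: 558*I*√7 ≈ 1476.3*I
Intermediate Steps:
D = I*√7 (D = √(-7) = I*√7 ≈ 2.6458*I)
s(R) = 3*I*√7 (s(R) = (I*√7)*3 = 3*I*√7)
(-6*(-31))*s(-1) = (-6*(-31))*(3*I*√7) = 186*(3*I*√7) = 558*I*√7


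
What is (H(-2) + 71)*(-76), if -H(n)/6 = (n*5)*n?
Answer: 3724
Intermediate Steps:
H(n) = -30*n² (H(n) = -6*n*5*n = -6*5*n*n = -30*n²)
(H(-2) + 71)*(-76) = (-30*(-2)² + 71)*(-76) = (-30*4 + 71)*(-76) = (-120 + 71)*(-76) = -49*(-76) = 3724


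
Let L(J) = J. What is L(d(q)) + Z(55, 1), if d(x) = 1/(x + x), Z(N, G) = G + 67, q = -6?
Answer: 815/12 ≈ 67.917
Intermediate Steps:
Z(N, G) = 67 + G
d(x) = 1/(2*x)
L(d(q)) + Z(55, 1) = (½)/(-6) + (67 + 1) = (½)*(-⅙) + 68 = -1/12 + 68 = 815/12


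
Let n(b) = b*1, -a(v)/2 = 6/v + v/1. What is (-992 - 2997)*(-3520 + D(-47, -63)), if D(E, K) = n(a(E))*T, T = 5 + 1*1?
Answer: 553912540/47 ≈ 1.1785e+7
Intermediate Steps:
a(v) = -12/v - 2*v (a(v) = -2*(6/v + v/1) = -2*(6/v + v*1) = -2*(6/v + v) = -2*(v + 6/v) = -12/v - 2*v)
n(b) = b
T = 6 (T = 5 + 1 = 6)
D(E, K) = -72/E - 12*E (D(E, K) = (-12/E - 2*E)*6 = -72/E - 12*E)
(-992 - 2997)*(-3520 + D(-47, -63)) = (-992 - 2997)*(-3520 + (-72/(-47) - 12*(-47))) = -3989*(-3520 + (-72*(-1/47) + 564)) = -3989*(-3520 + (72/47 + 564)) = -3989*(-3520 + 26580/47) = -3989*(-138860/47) = 553912540/47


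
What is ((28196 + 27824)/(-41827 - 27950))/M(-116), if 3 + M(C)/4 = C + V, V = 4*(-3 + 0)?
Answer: 14005/9140787 ≈ 0.0015321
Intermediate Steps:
V = -12 (V = 4*(-3) = -12)
M(C) = -60 + 4*C (M(C) = -12 + 4*(C - 12) = -12 + 4*(-12 + C) = -12 + (-48 + 4*C) = -60 + 4*C)
((28196 + 27824)/(-41827 - 27950))/M(-116) = ((28196 + 27824)/(-41827 - 27950))/(-60 + 4*(-116)) = (56020/(-69777))/(-60 - 464) = (56020*(-1/69777))/(-524) = -56020/69777*(-1/524) = 14005/9140787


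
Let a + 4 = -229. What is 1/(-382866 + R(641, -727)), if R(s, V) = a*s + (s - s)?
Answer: -1/532219 ≈ -1.8789e-6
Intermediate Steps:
a = -233 (a = -4 - 229 = -233)
R(s, V) = -233*s (R(s, V) = -233*s + (s - s) = -233*s + 0 = -233*s)
1/(-382866 + R(641, -727)) = 1/(-382866 - 233*641) = 1/(-382866 - 149353) = 1/(-532219) = -1/532219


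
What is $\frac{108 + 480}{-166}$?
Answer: $- \frac{294}{83} \approx -3.5422$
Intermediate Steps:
$\frac{108 + 480}{-166} = \left(- \frac{1}{166}\right) 588 = - \frac{294}{83}$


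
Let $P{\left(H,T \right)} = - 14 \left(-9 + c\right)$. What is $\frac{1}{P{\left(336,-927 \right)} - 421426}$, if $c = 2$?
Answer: $- \frac{1}{421328} \approx -2.3734 \cdot 10^{-6}$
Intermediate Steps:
$P{\left(H,T \right)} = 98$ ($P{\left(H,T \right)} = - 14 \left(-9 + 2\right) = \left(-14\right) \left(-7\right) = 98$)
$\frac{1}{P{\left(336,-927 \right)} - 421426} = \frac{1}{98 - 421426} = \frac{1}{-421328} = - \frac{1}{421328}$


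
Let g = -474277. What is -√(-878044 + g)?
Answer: -I*√1352321 ≈ -1162.9*I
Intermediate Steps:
-√(-878044 + g) = -√(-878044 - 474277) = -√(-1352321) = -I*√1352321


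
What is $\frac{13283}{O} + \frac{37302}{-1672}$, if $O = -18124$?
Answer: $- \frac{21820957}{946979} \approx -23.043$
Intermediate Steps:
$\frac{13283}{O} + \frac{37302}{-1672} = \frac{13283}{-18124} + \frac{37302}{-1672} = 13283 \left(- \frac{1}{18124}\right) + 37302 \left(- \frac{1}{1672}\right) = - \frac{13283}{18124} - \frac{18651}{836} = - \frac{21820957}{946979}$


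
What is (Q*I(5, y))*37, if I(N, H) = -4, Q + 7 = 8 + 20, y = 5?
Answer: -3108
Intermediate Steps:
Q = 21 (Q = -7 + (8 + 20) = -7 + 28 = 21)
(Q*I(5, y))*37 = (21*(-4))*37 = -84*37 = -3108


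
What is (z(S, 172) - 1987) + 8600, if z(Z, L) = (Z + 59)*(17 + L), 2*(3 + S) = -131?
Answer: 9635/2 ≈ 4817.5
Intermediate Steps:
S = -137/2 (S = -3 + (½)*(-131) = -3 - 131/2 = -137/2 ≈ -68.500)
z(Z, L) = (17 + L)*(59 + Z) (z(Z, L) = (59 + Z)*(17 + L) = (17 + L)*(59 + Z))
(z(S, 172) - 1987) + 8600 = ((1003 + 17*(-137/2) + 59*172 + 172*(-137/2)) - 1987) + 8600 = ((1003 - 2329/2 + 10148 - 11782) - 1987) + 8600 = (-3591/2 - 1987) + 8600 = -7565/2 + 8600 = 9635/2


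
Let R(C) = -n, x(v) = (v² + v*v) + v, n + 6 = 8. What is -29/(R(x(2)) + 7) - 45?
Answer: -254/5 ≈ -50.800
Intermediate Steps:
n = 2 (n = -6 + 8 = 2)
x(v) = v + 2*v² (x(v) = (v² + v²) + v = 2*v² + v = v + 2*v²)
R(C) = -2 (R(C) = -1*2 = -2)
-29/(R(x(2)) + 7) - 45 = -29/(-2 + 7) - 45 = -29/5 - 45 = -254/5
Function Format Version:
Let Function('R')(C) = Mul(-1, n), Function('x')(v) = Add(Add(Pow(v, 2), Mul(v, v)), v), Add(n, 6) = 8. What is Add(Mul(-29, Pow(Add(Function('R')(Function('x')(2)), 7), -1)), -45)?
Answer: Rational(-254, 5) ≈ -50.800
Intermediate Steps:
n = 2 (n = Add(-6, 8) = 2)
Function('x')(v) = Add(v, Mul(2, Pow(v, 2))) (Function('x')(v) = Add(Add(Pow(v, 2), Pow(v, 2)), v) = Add(Mul(2, Pow(v, 2)), v) = Add(v, Mul(2, Pow(v, 2))))
Function('R')(C) = -2 (Function('R')(C) = Mul(-1, 2) = -2)
Add(Mul(-29, Pow(Add(Function('R')(Function('x')(2)), 7), -1)), -45) = Add(Mul(-29, Pow(Add(-2, 7), -1)), -45) = Add(Mul(-29, Pow(5, -1)), -45) = Add(Mul(-29, Rational(1, 5)), -45) = Add(Rational(-29, 5), -45) = Rational(-254, 5)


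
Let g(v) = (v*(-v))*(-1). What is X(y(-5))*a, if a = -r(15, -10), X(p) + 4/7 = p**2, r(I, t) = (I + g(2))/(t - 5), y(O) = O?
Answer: 1083/35 ≈ 30.943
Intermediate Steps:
g(v) = v**2 (g(v) = -v**2*(-1) = v**2)
r(I, t) = (4 + I)/(-5 + t) (r(I, t) = (I + 2**2)/(t - 5) = (I + 4)/(-5 + t) = (4 + I)/(-5 + t))
X(p) = -4/7 + p**2
a = 19/15 (a = -(4 + 15)/(-5 - 10) = -19/(-15) = -(-1)*19/15 = -1*(-19/15) = 19/15 ≈ 1.2667)
X(y(-5))*a = (-4/7 + (-5)**2)*(19/15) = (-4/7 + 25)*(19/15) = (171/7)*(19/15) = 1083/35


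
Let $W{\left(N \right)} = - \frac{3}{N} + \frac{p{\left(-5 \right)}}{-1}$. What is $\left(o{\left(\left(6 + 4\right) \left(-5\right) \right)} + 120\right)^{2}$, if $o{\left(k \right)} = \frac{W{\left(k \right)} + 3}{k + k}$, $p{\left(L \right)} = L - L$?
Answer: $\frac{359816423409}{25000000} \approx 14393.0$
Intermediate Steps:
$p{\left(L \right)} = 0$
$W{\left(N \right)} = - \frac{3}{N}$ ($W{\left(N \right)} = - \frac{3}{N} + \frac{0}{-1} = - \frac{3}{N} + 0 \left(-1\right) = - \frac{3}{N} + 0 = - \frac{3}{N}$)
$o{\left(k \right)} = \frac{3 - \frac{3}{k}}{2 k}$ ($o{\left(k \right)} = \frac{- \frac{3}{k} + 3}{k + k} = \frac{3 - \frac{3}{k}}{2 k}$)
$\left(o{\left(\left(6 + 4\right) \left(-5\right) \right)} + 120\right)^{2} = \left(\frac{3 \left(-1 + \left(6 + 4\right) \left(-5\right)\right)}{2 \cdot 25 \left(6 + 4\right)^{2}} + 120\right)^{2} = \left(\frac{3 \left(-1 + 10 \left(-5\right)\right)}{2 \cdot 2500} + 120\right)^{2} = \left(\frac{3 \left(-1 - 50\right)}{2 \cdot 2500} + 120\right)^{2} = \left(\frac{3}{2} \cdot \frac{1}{2500} \left(-51\right) + 120\right)^{2} = \left(- \frac{153}{5000} + 120\right)^{2} = \left(\frac{599847}{5000}\right)^{2} = \frac{359816423409}{25000000}$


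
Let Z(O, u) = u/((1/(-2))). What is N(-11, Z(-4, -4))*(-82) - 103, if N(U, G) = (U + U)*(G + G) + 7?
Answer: 28187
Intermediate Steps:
Z(O, u) = -2*u (Z(O, u) = u/((1*(-½))) = u/(-½) = u*(-2) = -2*u)
N(U, G) = 7 + 4*G*U (N(U, G) = (2*U)*(2*G) + 7 = 4*G*U + 7 = 7 + 4*G*U)
N(-11, Z(-4, -4))*(-82) - 103 = (7 + 4*(-2*(-4))*(-11))*(-82) - 103 = (7 + 4*8*(-11))*(-82) - 103 = (7 - 352)*(-82) - 103 = -345*(-82) - 103 = 28290 - 103 = 28187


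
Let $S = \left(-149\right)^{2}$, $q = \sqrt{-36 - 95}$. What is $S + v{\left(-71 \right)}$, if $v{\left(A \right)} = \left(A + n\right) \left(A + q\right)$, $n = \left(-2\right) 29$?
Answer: $31360 - 129 i \sqrt{131} \approx 31360.0 - 1476.5 i$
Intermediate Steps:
$n = -58$
$q = i \sqrt{131}$ ($q = \sqrt{-131} = i \sqrt{131} \approx 11.446 i$)
$v{\left(A \right)} = \left(-58 + A\right) \left(A + i \sqrt{131}\right)$ ($v{\left(A \right)} = \left(A - 58\right) \left(A + i \sqrt{131}\right) = \left(-58 + A\right) \left(A + i \sqrt{131}\right)$)
$S = 22201$
$S + v{\left(-71 \right)} = 22201 + \left(\left(-71\right)^{2} - -4118 - 58 i \sqrt{131} + i \left(-71\right) \sqrt{131}\right) = 22201 + \left(5041 + 4118 - 58 i \sqrt{131} - 71 i \sqrt{131}\right) = 22201 + \left(9159 - 129 i \sqrt{131}\right) = 31360 - 129 i \sqrt{131}$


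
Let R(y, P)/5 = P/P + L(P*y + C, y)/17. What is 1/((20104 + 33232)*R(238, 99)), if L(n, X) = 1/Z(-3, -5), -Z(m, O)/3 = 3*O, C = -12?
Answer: 153/40855376 ≈ 3.7449e-6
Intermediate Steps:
Z(m, O) = -9*O
L(n, X) = 1/45 (L(n, X) = 1/(-9*(-5)) = 1/45)
R(y, P) = 766/153 (R(y, P) = 5*(P/P + (1/45)/17) = 5*(1 + (1/45)*(1/17)) = 5*(1 + 1/765) = 5*(766/765) = 766/153)
1/((20104 + 33232)*R(238, 99)) = 1/((20104 + 33232)*(766/153)) = (153/766)/53336 = (1/53336)*(153/766) = 153/40855376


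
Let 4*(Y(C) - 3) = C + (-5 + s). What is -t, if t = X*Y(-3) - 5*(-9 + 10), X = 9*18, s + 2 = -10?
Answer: 329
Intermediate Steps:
s = -12 (s = -2 - 10 = -12)
X = 162
Y(C) = -5/4 + C/4 (Y(C) = 3 + (C + (-5 - 12))/4 = 3 + (C - 17)/4 = 3 + (-17 + C)/4 = 3 + (-17/4 + C/4) = -5/4 + C/4)
t = -329 (t = 162*(-5/4 + (¼)*(-3)) - 5*(-9 + 10) = 162*(-5/4 - ¾) - 5*1 = 162*(-2) - 5 = -324 - 5 = -329)
-t = -1*(-329) = 329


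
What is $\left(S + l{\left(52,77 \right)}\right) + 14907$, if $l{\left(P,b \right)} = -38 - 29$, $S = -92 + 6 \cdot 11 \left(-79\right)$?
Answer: $9534$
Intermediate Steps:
$S = -5306$ ($S = -92 + 66 \left(-79\right) = -92 - 5214 = -5306$)
$l{\left(P,b \right)} = -67$
$\left(S + l{\left(52,77 \right)}\right) + 14907 = \left(-5306 - 67\right) + 14907 = -5373 + 14907 = 9534$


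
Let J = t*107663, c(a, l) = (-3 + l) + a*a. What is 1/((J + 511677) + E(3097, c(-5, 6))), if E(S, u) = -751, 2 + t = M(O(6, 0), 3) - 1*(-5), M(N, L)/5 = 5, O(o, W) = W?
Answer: 1/3525490 ≈ 2.8365e-7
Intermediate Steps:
M(N, L) = 25 (M(N, L) = 5*5 = 25)
c(a, l) = -3 + l + a² (c(a, l) = (-3 + l) + a² = -3 + l + a²)
t = 28 (t = -2 + (25 - 1*(-5)) = -2 + (25 + 5) = -2 + 30 = 28)
J = 3014564 (J = 28*107663 = 3014564)
1/((J + 511677) + E(3097, c(-5, 6))) = 1/((3014564 + 511677) - 751) = 1/(3526241 - 751) = 1/3525490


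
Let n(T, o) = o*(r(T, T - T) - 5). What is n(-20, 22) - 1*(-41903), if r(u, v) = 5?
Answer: 41903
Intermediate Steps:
n(T, o) = 0 (n(T, o) = o*(5 - 5) = o*0 = 0)
n(-20, 22) - 1*(-41903) = 0 - 1*(-41903) = 0 + 41903 = 41903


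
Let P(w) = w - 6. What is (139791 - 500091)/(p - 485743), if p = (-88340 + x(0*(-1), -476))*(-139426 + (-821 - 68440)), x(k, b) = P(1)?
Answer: -30025/1536330606 ≈ -1.9543e-5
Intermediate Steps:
P(w) = -6 + w
x(k, b) = -5 (x(k, b) = -6 + 1 = -5)
p = 18436453015 (p = (-88340 - 5)*(-139426 + (-821 - 68440)) = -88345*(-139426 - 69261) = -88345*(-208687) = 18436453015)
(139791 - 500091)/(p - 485743) = (139791 - 500091)/(18436453015 - 485743) = -360300/18435967272 = -360300*1/18435967272 = -30025/1536330606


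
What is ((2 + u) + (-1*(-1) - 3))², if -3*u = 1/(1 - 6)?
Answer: 1/225 ≈ 0.0044444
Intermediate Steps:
u = 1/15 (u = -1/(3*(1 - 6)) = -⅓/(-5) = -⅓*(-⅕) = 1/15 ≈ 0.066667)
((2 + u) + (-1*(-1) - 3))² = ((2 + 1/15) + (-1*(-1) - 3))² = (31/15 + (1 - 3))² = (31/15 - 2)² = (1/15)² = 1/225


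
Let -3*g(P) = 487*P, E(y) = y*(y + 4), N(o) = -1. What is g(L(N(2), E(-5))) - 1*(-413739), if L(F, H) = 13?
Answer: 1234886/3 ≈ 4.1163e+5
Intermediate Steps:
E(y) = y*(4 + y)
g(P) = -487*P/3
g(L(N(2), E(-5))) - 1*(-413739) = -487/3*13 - 1*(-413739) = -6331/3 + 413739 = 1234886/3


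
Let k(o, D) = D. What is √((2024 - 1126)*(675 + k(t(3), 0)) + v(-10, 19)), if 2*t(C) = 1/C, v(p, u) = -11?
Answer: √606139 ≈ 778.55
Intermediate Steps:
t(C) = 1/(2*C) (t(C) = (1/C)/2 = 1/(2*C))
√((2024 - 1126)*(675 + k(t(3), 0)) + v(-10, 19)) = √((2024 - 1126)*(675 + 0) - 11) = √(898*675 - 11) = √(606150 - 11) = √606139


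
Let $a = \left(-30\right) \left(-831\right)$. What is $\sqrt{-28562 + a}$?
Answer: $4 i \sqrt{227} \approx 60.266 i$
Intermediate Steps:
$a = 24930$
$\sqrt{-28562 + a} = \sqrt{-28562 + 24930} = \sqrt{-3632} = 4 i \sqrt{227}$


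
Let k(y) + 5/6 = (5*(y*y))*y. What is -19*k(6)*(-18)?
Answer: 369075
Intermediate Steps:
k(y) = -⅚ + 5*y³ (k(y) = -⅚ + (5*(y*y))*y = -⅚ + (5*y²)*y = -⅚ + 5*y³)
-19*k(6)*(-18) = -19*(-⅚ + 5*6³)*(-18) = -19*(-⅚ + 5*216)*(-18) = -19*(-⅚ + 1080)*(-18) = -19*6475/6*(-18) = -123025/6*(-18) = 369075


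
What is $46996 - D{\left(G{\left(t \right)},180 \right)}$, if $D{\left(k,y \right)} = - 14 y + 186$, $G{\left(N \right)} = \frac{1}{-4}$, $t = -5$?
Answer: $49330$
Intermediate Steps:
$G{\left(N \right)} = - \frac{1}{4}$
$D{\left(k,y \right)} = 186 - 14 y$
$46996 - D{\left(G{\left(t \right)},180 \right)} = 46996 - \left(186 - 2520\right) = 46996 - -2334 = 46996 + 2334 = 49330$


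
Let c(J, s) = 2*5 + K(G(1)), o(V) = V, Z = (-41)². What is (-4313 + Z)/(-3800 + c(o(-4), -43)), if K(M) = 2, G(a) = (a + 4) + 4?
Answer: 658/947 ≈ 0.69483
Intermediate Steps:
Z = 1681
G(a) = 8 + a (G(a) = (4 + a) + 4 = 8 + a)
c(J, s) = 12 (c(J, s) = 2*5 + 2 = 10 + 2 = 12)
(-4313 + Z)/(-3800 + c(o(-4), -43)) = (-4313 + 1681)/(-3800 + 12) = -2632/(-3788) = -2632*(-1/3788) = 658/947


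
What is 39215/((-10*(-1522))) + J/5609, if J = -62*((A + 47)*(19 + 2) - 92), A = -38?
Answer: 25684771/17073796 ≈ 1.5043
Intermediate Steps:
J = -6014 (J = -62*((-38 + 47)*(19 + 2) - 92) = -62*(9*21 - 92) = -62*(189 - 92) = -62*97 = -6014)
39215/((-10*(-1522))) + J/5609 = 39215/((-10*(-1522))) - 6014/5609 = 39215/15220 - 6014*1/5609 = 39215*(1/15220) - 6014/5609 = 7843/3044 - 6014/5609 = 25684771/17073796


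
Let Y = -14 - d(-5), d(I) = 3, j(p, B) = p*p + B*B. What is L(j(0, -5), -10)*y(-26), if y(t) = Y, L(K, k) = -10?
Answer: 170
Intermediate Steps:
j(p, B) = B² + p² (j(p, B) = p² + B² = B² + p²)
Y = -17 (Y = -14 - 1*3 = -14 - 3 = -17)
y(t) = -17
L(j(0, -5), -10)*y(-26) = -10*(-17) = 170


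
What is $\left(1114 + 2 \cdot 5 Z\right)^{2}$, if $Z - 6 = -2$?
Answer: $1331716$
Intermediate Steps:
$Z = 4$ ($Z = 6 - 2 = 4$)
$\left(1114 + 2 \cdot 5 Z\right)^{2} = \left(1114 + 2 \cdot 5 \cdot 4\right)^{2} = \left(1114 + 10 \cdot 4\right)^{2} = \left(1114 + 40\right)^{2} = 1154^{2} = 1331716$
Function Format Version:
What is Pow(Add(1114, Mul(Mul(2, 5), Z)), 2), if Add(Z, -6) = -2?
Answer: 1331716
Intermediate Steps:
Z = 4 (Z = Add(6, -2) = 4)
Pow(Add(1114, Mul(Mul(2, 5), Z)), 2) = Pow(Add(1114, Mul(Mul(2, 5), 4)), 2) = Pow(Add(1114, Mul(10, 4)), 2) = Pow(Add(1114, 40), 2) = Pow(1154, 2) = 1331716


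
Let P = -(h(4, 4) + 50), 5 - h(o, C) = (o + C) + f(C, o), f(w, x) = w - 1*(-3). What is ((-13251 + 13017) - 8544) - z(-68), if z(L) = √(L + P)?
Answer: -8778 - 6*I*√3 ≈ -8778.0 - 10.392*I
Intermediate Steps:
f(w, x) = 3 + w (f(w, x) = w + 3 = 3 + w)
h(o, C) = 2 - o - 2*C (h(o, C) = 5 - ((o + C) + (3 + C)) = 5 - ((C + o) + (3 + C)) = 5 - (3 + o + 2*C) = 5 + (-3 - o - 2*C) = 2 - o - 2*C)
P = -40 (P = -((2 - 1*4 - 2*4) + 50) = -((2 - 4 - 8) + 50) = -(-10 + 50) = -1*40 = -40)
z(L) = √(-40 + L) (z(L) = √(L - 40) = √(-40 + L))
((-13251 + 13017) - 8544) - z(-68) = ((-13251 + 13017) - 8544) - √(-40 - 68) = (-234 - 8544) - √(-108) = -8778 - 6*I*√3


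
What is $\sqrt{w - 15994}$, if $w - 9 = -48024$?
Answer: $253 i \approx 253.0 i$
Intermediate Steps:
$w = -48015$ ($w = 9 - 48024 = -48015$)
$\sqrt{w - 15994} = \sqrt{-48015 - 15994} = \sqrt{-64009} = 253 i$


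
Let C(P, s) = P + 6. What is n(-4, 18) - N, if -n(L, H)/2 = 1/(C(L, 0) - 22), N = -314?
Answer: 3141/10 ≈ 314.10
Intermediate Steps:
C(P, s) = 6 + P
n(L, H) = -2/(-16 + L) (n(L, H) = -2/((6 + L) - 22) = -2/(-16 + L))
n(-4, 18) - N = -2/(-16 - 4) - 1*(-314) = -2/(-20) + 314 = -2*(-1/20) + 314 = 1/10 + 314 = 3141/10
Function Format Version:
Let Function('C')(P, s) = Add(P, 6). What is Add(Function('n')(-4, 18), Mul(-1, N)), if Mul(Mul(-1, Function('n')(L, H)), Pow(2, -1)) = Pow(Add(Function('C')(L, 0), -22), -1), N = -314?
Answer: Rational(3141, 10) ≈ 314.10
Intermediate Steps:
Function('C')(P, s) = Add(6, P)
Function('n')(L, H) = Mul(-2, Pow(Add(-16, L), -1)) (Function('n')(L, H) = Mul(-2, Pow(Add(Add(6, L), -22), -1)) = Mul(-2, Pow(Add(-16, L), -1)))
Add(Function('n')(-4, 18), Mul(-1, N)) = Add(Mul(-2, Pow(Add(-16, -4), -1)), Mul(-1, -314)) = Add(Mul(-2, Pow(-20, -1)), 314) = Add(Mul(-2, Rational(-1, 20)), 314) = Add(Rational(1, 10), 314) = Rational(3141, 10)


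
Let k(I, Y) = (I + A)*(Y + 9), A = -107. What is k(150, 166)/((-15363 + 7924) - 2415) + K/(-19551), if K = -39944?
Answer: 246486901/192655554 ≈ 1.2794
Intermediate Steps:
k(I, Y) = (-107 + I)*(9 + Y) (k(I, Y) = (I - 107)*(Y + 9) = (-107 + I)*(9 + Y))
k(150, 166)/((-15363 + 7924) - 2415) + K/(-19551) = (-963 - 107*166 + 9*150 + 150*166)/((-15363 + 7924) - 2415) - 39944/(-19551) = (-963 - 17762 + 1350 + 24900)/(-7439 - 2415) - 39944*(-1/19551) = 7525/(-9854) + 39944/19551 = 7525*(-1/9854) + 39944/19551 = -7525/9854 + 39944/19551 = 246486901/192655554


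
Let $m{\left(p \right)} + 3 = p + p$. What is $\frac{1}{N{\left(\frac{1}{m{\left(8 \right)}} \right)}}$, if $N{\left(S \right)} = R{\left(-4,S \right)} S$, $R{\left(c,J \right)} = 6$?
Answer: $\frac{13}{6} \approx 2.1667$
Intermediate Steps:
$m{\left(p \right)} = -3 + 2 p$ ($m{\left(p \right)} = -3 + \left(p + p\right) = -3 + 2 p$)
$N{\left(S \right)} = 6 S$
$\frac{1}{N{\left(\frac{1}{m{\left(8 \right)}} \right)}} = \frac{1}{6 \frac{1}{-3 + 2 \cdot 8}} = \frac{1}{6 \frac{1}{-3 + 16}} = \frac{1}{6 \cdot \frac{1}{13}} = \frac{1}{\frac{6}{13}} = \frac{13}{6}$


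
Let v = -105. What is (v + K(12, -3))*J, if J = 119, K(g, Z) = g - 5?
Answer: -11662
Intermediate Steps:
K(g, Z) = -5 + g
(v + K(12, -3))*J = (-105 + (-5 + 12))*119 = (-105 + 7)*119 = -98*119 = -11662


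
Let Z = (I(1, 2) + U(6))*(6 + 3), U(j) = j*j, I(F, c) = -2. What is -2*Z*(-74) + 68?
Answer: 45356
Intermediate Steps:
U(j) = j²
Z = 306 (Z = (-2 + 6²)*(6 + 3) = (-2 + 36)*9 = 34*9 = 306)
-2*Z*(-74) + 68 = -2*306*(-74) + 68 = -612*(-74) + 68 = 45288 + 68 = 45356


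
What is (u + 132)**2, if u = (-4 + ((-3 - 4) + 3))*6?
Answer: 7056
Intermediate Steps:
u = -48 (u = (-4 + (-7 + 3))*6 = (-4 - 4)*6 = -8*6 = -48)
(u + 132)**2 = (-48 + 132)**2 = 84**2 = 7056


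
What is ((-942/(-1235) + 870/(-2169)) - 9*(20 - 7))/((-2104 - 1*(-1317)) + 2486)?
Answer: -104146969/1517045595 ≈ -0.068651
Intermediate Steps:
((-942/(-1235) + 870/(-2169)) - 9*(20 - 7))/((-2104 - 1*(-1317)) + 2486) = ((-942*(-1/1235) + 870*(-1/2169)) - 9*13)/((-2104 + 1317) + 2486) = ((942/1235 - 290/723) - 117)/(-787 + 2486) = (322916/892905 - 117)/1699 = -104146969/892905*1/1699 = -104146969/1517045595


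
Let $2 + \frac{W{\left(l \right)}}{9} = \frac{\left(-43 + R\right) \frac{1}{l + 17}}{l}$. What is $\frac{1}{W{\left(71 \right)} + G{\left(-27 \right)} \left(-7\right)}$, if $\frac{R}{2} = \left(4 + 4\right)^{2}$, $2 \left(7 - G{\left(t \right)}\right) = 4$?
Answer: $- \frac{6248}{330379} \approx -0.018912$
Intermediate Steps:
$G{\left(t \right)} = 5$ ($G{\left(t \right)} = 7 - 2 = 5$)
$R = 128$ ($R = 2 \left(4 + 4\right)^{2} = 2 \cdot 8^{2} = 2 \cdot 64 = 128$)
$W{\left(l \right)} = -18 + \frac{765}{l \left(17 + l\right)}$ ($W{\left(l \right)} = -18 + 9 \frac{\left(-43 + 128\right) \frac{1}{l + 17}}{l} = -18 + 9 \frac{85 \frac{1}{17 + l}}{l} = -18 + 9 \frac{85}{l \left(17 + l\right)} = -18 + \frac{765}{l \left(17 + l\right)}$)
$\frac{1}{W{\left(71 \right)} + G{\left(-27 \right)} \left(-7\right)} = \frac{1}{\frac{9 \left(85 - 2414 - 2 \cdot 71^{2}\right)}{71 \left(17 + 71\right)} + 5 \left(-7\right)} = \frac{1}{9 \cdot \frac{1}{71} \cdot \frac{1}{88} \left(85 - 2414 - 10082\right) - 35} = \frac{1}{9 \cdot \frac{1}{71} \cdot \frac{1}{88} \left(-12411\right) - 35} = \frac{1}{- \frac{111699}{6248} - 35} = \frac{1}{- \frac{330379}{6248}} = - \frac{6248}{330379}$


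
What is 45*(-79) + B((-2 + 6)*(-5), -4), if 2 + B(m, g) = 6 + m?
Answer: -3571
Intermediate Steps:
B(m, g) = 4 + m (B(m, g) = -2 + (6 + m) = 4 + m)
45*(-79) + B((-2 + 6)*(-5), -4) = 45*(-79) + (4 + (-2 + 6)*(-5)) = -3555 + (4 + 4*(-5)) = -3555 + (4 - 20) = -3555 - 16 = -3571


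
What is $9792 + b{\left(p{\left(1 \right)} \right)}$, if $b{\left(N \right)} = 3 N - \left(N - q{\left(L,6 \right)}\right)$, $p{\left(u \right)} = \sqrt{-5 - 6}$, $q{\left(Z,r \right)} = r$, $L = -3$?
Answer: $9798 + 2 i \sqrt{11} \approx 9798.0 + 6.6332 i$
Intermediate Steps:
$p{\left(u \right)} = i \sqrt{11}$ ($p{\left(u \right)} = \sqrt{-11} = i \sqrt{11}$)
$b{\left(N \right)} = 6 + 2 N$ ($b{\left(N \right)} = 3 N - \left(-6 + N\right) = 6 + 2 N$)
$9792 + b{\left(p{\left(1 \right)} \right)} = 9792 + \left(6 + 2 i \sqrt{11}\right) = 9798 + 2 i \sqrt{11}$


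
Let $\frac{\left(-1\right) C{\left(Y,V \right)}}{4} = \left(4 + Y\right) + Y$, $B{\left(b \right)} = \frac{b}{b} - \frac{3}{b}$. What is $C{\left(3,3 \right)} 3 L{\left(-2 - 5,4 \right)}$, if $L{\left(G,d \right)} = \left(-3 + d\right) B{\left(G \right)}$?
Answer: $- \frac{1200}{7} \approx -171.43$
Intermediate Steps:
$B{\left(b \right)} = 1 - \frac{3}{b}$
$C{\left(Y,V \right)} = -16 - 8 Y$ ($C{\left(Y,V \right)} = - 4 \left(\left(4 + Y\right) + Y\right) = - 4 \left(4 + 2 Y\right) = -16 - 8 Y$)
$L{\left(G,d \right)} = \frac{\left(-3 + G\right) \left(-3 + d\right)}{G}$ ($L{\left(G,d \right)} = \left(-3 + d\right) \frac{-3 + G}{G} = \frac{\left(-3 + G\right) \left(-3 + d\right)}{G}$)
$C{\left(3,3 \right)} 3 L{\left(-2 - 5,4 \right)} = \left(-16 - 24\right) 3 \frac{\left(-3 - 7\right) \left(-3 + 4\right)}{-2 - 5} = \left(-16 - 24\right) 3 \frac{1}{-2 - 5} \left(-3 - 7\right) 1 = \left(-40\right) 3 \frac{1}{-7} \left(-3 - 7\right) 1 = - 120 \left(\left(- \frac{1}{7}\right) \left(-10\right) 1\right) = \left(-120\right) \frac{10}{7} = - \frac{1200}{7}$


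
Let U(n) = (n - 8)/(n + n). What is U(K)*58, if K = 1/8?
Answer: -1827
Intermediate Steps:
K = ⅛ ≈ 0.12500
U(n) = (-8 + n)/(2*n) (U(n) = (-8 + n)/((2*n)) = (-8 + n)*(1/(2*n)) = (-8 + n)/(2*n))
U(K)*58 = ((-8 + ⅛)/(2*(⅛)))*58 = ((½)*8*(-63/8))*58 = -63/2*58 = -1827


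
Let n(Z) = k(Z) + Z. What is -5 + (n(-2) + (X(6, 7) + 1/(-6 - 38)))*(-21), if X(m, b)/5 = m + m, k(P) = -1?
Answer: -52867/44 ≈ -1201.5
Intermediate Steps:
X(m, b) = 10*m (X(m, b) = 5*(m + m) = 5*(2*m) = 10*m)
n(Z) = -1 + Z
-5 + (n(-2) + (X(6, 7) + 1/(-6 - 38)))*(-21) = -5 + ((-1 - 2) + (10*6 + 1/(-6 - 38)))*(-21) = -5 + (-3 + (60 + 1/(-44)))*(-21) = -5 + (-3 + (60 - 1/44))*(-21) = -5 + (-3 + 2639/44)*(-21) = -5 + (2507/44)*(-21) = -5 - 52647/44 = -52867/44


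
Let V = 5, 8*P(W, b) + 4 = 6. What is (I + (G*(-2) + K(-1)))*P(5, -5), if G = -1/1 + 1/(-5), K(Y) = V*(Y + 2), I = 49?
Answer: 141/10 ≈ 14.100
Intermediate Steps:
P(W, b) = ¼ (P(W, b) = -½ + (⅛)*6 = -½ + ¾ = ¼)
K(Y) = 10 + 5*Y (K(Y) = 5*(Y + 2) = 5*(2 + Y) = 10 + 5*Y)
G = -6/5 (G = -1*1 + 1*(-⅕) = -1 - ⅕ = -6/5 ≈ -1.2000)
(I + (G*(-2) + K(-1)))*P(5, -5) = (49 + (-6/5*(-2) + (10 + 5*(-1))))*(¼) = (49 + (12/5 + (10 - 5)))*(¼) = (49 + (12/5 + 5))*(¼) = (49 + 37/5)*(¼) = (282/5)*(¼) = 141/10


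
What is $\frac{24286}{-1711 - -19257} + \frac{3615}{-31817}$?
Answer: $\frac{354639436}{279130541} \approx 1.2705$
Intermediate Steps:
$\frac{24286}{-1711 - -19257} + \frac{3615}{-31817} = \frac{24286}{-1711 + 19257} + 3615 \left(- \frac{1}{31817}\right) = \frac{24286}{17546} - \frac{3615}{31817} = 24286 \cdot \frac{1}{17546} - \frac{3615}{31817} = \frac{12143}{8773} - \frac{3615}{31817} = \frac{354639436}{279130541}$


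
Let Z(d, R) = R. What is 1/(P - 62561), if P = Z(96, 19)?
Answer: -1/62542 ≈ -1.5989e-5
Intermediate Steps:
P = 19
1/(P - 62561) = 1/(19 - 62561) = 1/(-62542) = -1/62542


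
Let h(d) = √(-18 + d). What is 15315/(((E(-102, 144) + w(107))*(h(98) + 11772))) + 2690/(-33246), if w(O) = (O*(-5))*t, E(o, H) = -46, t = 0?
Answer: -2892717269155/26491558058208 + 15315*√5/1593668896 ≈ -0.10917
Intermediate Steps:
w(O) = 0 (w(O) = (O*(-5))*0 = -5*O*0 = 0)
15315/(((E(-102, 144) + w(107))*(h(98) + 11772))) + 2690/(-33246) = 15315/(((-46 + 0)*(√(-18 + 98) + 11772))) + 2690/(-33246) = 15315/((-46*(√80 + 11772))) + 2690*(-1/33246) = 15315/((-46*(4*√5 + 11772))) - 1345/16623 = 15315/((-46*(11772 + 4*√5))) - 1345/16623 = 15315/(-541512 - 184*√5) - 1345/16623 = -1345/16623 + 15315/(-541512 - 184*√5)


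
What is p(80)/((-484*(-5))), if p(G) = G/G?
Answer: 1/2420 ≈ 0.00041322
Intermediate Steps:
p(G) = 1
p(80)/((-484*(-5))) = 1/(-484*(-5)) = 1/2420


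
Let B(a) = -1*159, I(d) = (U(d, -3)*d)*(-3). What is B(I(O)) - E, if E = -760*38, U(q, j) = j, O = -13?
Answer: 28721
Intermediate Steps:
I(d) = 9*d (I(d) = -3*d*(-3) = 9*d)
E = -28880
B(a) = -159
B(I(O)) - E = -159 - 1*(-28880) = -159 + 28880 = 28721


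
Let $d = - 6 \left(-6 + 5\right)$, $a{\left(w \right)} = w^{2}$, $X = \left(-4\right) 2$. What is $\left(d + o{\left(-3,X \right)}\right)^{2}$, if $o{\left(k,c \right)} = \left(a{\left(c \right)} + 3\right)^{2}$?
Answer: $20205025$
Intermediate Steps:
$X = -8$
$o{\left(k,c \right)} = \left(3 + c^{2}\right)^{2}$ ($o{\left(k,c \right)} = \left(c^{2} + 3\right)^{2} = \left(3 + c^{2}\right)^{2}$)
$d = 6$ ($d = \left(-6\right) \left(-1\right) = 6$)
$\left(d + o{\left(-3,X \right)}\right)^{2} = \left(6 + \left(3 + \left(-8\right)^{2}\right)^{2}\right)^{2} = \left(6 + \left(3 + 64\right)^{2}\right)^{2} = \left(6 + 67^{2}\right)^{2} = \left(6 + 4489\right)^{2} = 4495^{2} = 20205025$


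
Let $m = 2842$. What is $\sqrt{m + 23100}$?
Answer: $\sqrt{25942} \approx 161.07$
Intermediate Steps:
$\sqrt{m + 23100} = \sqrt{2842 + 23100} = \sqrt{25942}$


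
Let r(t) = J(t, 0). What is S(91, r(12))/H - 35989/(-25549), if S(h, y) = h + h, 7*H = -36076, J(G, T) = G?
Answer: 21823961/15891478 ≈ 1.3733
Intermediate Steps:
H = -36076/7 (H = (1/7)*(-36076) = -36076/7 ≈ -5153.7)
r(t) = t
S(h, y) = 2*h
S(91, r(12))/H - 35989/(-25549) = (2*91)/(-36076/7) - 35989/(-25549) = 182*(-7/36076) - 35989*(-1/25549) = -637/18038 + 1241/881 = 21823961/15891478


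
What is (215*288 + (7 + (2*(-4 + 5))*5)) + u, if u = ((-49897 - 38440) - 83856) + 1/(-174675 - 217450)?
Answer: -43234134001/392125 ≈ -1.1026e+5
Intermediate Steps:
u = -67521180126/392125 (u = (-88337 - 83856) + 1/(-392125) = -172193 - 1/392125 = -67521180126/392125 ≈ -1.7219e+5)
(215*288 + (7 + (2*(-4 + 5))*5)) + u = (215*288 + (7 + (2*(-4 + 5))*5)) - 67521180126/392125 = (61920 + (7 + (2*1)*5)) - 67521180126/392125 = (61920 + (7 + 2*5)) - 67521180126/392125 = (61920 + (7 + 10)) - 67521180126/392125 = (61920 + 17) - 67521180126/392125 = 61937 - 67521180126/392125 = -43234134001/392125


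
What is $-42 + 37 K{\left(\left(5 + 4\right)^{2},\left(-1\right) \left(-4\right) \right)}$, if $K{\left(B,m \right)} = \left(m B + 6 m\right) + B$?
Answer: $15831$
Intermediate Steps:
$K{\left(B,m \right)} = B + 6 m + B m$ ($K{\left(B,m \right)} = \left(B m + 6 m\right) + B = \left(6 m + B m\right) + B = B + 6 m + B m$)
$-42 + 37 K{\left(\left(5 + 4\right)^{2},\left(-1\right) \left(-4\right) \right)} = -42 + 37 \left(\left(5 + 4\right)^{2} + 6 \left(\left(-1\right) \left(-4\right)\right) + \left(5 + 4\right)^{2} \left(\left(-1\right) \left(-4\right)\right)\right) = -42 + 37 \left(9^{2} + 6 \cdot 4 + 9^{2} \cdot 4\right) = -42 + 37 \left(81 + 24 + 81 \cdot 4\right) = -42 + 37 \left(81 + 24 + 324\right) = -42 + 37 \cdot 429 = -42 + 15873 = 15831$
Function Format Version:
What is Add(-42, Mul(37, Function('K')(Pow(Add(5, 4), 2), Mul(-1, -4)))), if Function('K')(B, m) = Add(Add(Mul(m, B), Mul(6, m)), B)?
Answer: 15831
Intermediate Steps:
Function('K')(B, m) = Add(B, Mul(6, m), Mul(B, m)) (Function('K')(B, m) = Add(Add(Mul(B, m), Mul(6, m)), B) = Add(Add(Mul(6, m), Mul(B, m)), B) = Add(B, Mul(6, m), Mul(B, m)))
Add(-42, Mul(37, Function('K')(Pow(Add(5, 4), 2), Mul(-1, -4)))) = Add(-42, Mul(37, Add(Pow(Add(5, 4), 2), Mul(6, Mul(-1, -4)), Mul(Pow(Add(5, 4), 2), Mul(-1, -4))))) = Add(-42, Mul(37, Add(Pow(9, 2), Mul(6, 4), Mul(Pow(9, 2), 4)))) = Add(-42, Mul(37, Add(81, 24, Mul(81, 4)))) = Add(-42, Mul(37, Add(81, 24, 324))) = Add(-42, Mul(37, 429)) = Add(-42, 15873) = 15831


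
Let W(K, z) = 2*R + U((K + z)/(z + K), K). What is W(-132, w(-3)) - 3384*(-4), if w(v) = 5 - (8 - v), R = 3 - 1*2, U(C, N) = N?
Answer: 13406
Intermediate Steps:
R = 1 (R = 3 - 2 = 1)
w(v) = -3 + v (w(v) = 5 + (-8 + v) = -3 + v)
W(K, z) = 2 + K (W(K, z) = 2*1 + K = 2 + K)
W(-132, w(-3)) - 3384*(-4) = (2 - 132) - 3384*(-4) = -130 + 13536 = 13406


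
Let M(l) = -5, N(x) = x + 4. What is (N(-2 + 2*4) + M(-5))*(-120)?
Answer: -600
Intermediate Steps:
N(x) = 4 + x
(N(-2 + 2*4) + M(-5))*(-120) = ((4 + (-2 + 2*4)) - 5)*(-120) = ((4 + (-2 + 8)) - 5)*(-120) = ((4 + 6) - 5)*(-120) = (10 - 5)*(-120) = 5*(-120) = -600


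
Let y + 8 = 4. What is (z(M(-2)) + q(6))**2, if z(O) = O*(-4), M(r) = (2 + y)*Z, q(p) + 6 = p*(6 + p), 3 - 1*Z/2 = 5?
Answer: 1156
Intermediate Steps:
Z = -4 (Z = 6 - 2*5 = 6 - 10 = -4)
q(p) = -6 + p*(6 + p)
y = -4 (y = -8 + 4 = -4)
M(r) = 8 (M(r) = (2 - 4)*(-4) = -2*(-4) = 8)
z(O) = -4*O
(z(M(-2)) + q(6))**2 = (-4*8 + (-6 + 6**2 + 6*6))**2 = (-32 + (-6 + 36 + 36))**2 = (-32 + 66)**2 = 34**2 = 1156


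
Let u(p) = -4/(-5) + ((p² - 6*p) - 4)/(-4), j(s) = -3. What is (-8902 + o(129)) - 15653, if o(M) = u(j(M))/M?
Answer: -21117333/860 ≈ -24555.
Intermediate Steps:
u(p) = 9/5 - p²/4 + 3*p/2 (u(p) = -4*(-⅕) + (-4 + p² - 6*p)*(-¼) = ⅘ + (1 - p²/4 + 3*p/2) = 9/5 - p²/4 + 3*p/2)
o(M) = -99/(20*M) (o(M) = (9/5 - ¼*(-3)² + (3/2)*(-3))/M = (9/5 - ¼*9 - 9/2)/M = (9/5 - 9/4 - 9/2)/M = -99/(20*M))
(-8902 + o(129)) - 15653 = (-8902 - 99/20/129) - 15653 = (-8902 - 99/20*1/129) - 15653 = (-8902 - 33/860) - 15653 = -7655753/860 - 15653 = -21117333/860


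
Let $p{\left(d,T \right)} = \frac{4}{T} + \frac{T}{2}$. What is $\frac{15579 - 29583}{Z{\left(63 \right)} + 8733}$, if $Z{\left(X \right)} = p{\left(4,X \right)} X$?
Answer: $- \frac{28008}{21443} \approx -1.3062$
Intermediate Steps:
$p{\left(d,T \right)} = \frac{T}{2} + \frac{4}{T}$ ($p{\left(d,T \right)} = \frac{4}{T} + T \frac{1}{2} = \frac{4}{T} + \frac{T}{2} = \frac{T}{2} + \frac{4}{T}$)
$Z{\left(X \right)} = X \left(\frac{X}{2} + \frac{4}{X}\right)$ ($Z{\left(X \right)} = \left(\frac{X}{2} + \frac{4}{X}\right) X = X \left(\frac{X}{2} + \frac{4}{X}\right)$)
$\frac{15579 - 29583}{Z{\left(63 \right)} + 8733} = \frac{15579 - 29583}{\left(4 + \frac{63^{2}}{2}\right) + 8733} = - \frac{14004}{\left(4 + \frac{1}{2} \cdot 3969\right) + 8733} = - \frac{14004}{\left(4 + \frac{3969}{2}\right) + 8733} = - \frac{14004}{\frac{3977}{2} + 8733} = - \frac{14004}{\frac{21443}{2}} = \left(-14004\right) \frac{2}{21443} = - \frac{28008}{21443}$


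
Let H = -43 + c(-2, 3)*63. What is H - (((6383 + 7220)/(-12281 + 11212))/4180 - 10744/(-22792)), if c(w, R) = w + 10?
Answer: 532982849297/1157320780 ≈ 460.53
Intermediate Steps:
c(w, R) = 10 + w
H = 461 (H = -43 + (10 - 2)*63 = -43 + 8*63 = -43 + 504 = 461)
H - (((6383 + 7220)/(-12281 + 11212))/4180 - 10744/(-22792)) = 461 - (((6383 + 7220)/(-12281 + 11212))/4180 - 10744/(-22792)) = 461 - ((13603/(-1069))*(1/4180) - 10744*(-1/22792)) = 461 - ((13603*(-1/1069))*(1/4180) + 1343/2849) = 461 - (-13603/1069*1/4180 + 1343/2849) = 461 - (-13603/4468420 + 1343/2849) = 461 - 1*542030283/1157320780 = 461 - 542030283/1157320780 = 532982849297/1157320780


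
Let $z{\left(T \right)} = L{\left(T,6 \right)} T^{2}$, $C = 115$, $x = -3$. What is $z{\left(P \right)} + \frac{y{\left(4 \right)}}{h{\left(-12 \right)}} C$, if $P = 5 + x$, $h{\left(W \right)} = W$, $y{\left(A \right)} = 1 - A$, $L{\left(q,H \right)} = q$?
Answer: $\frac{147}{4} \approx 36.75$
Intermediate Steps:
$P = 2$ ($P = 5 - 3 = 2$)
$z{\left(T \right)} = T^{3}$ ($z{\left(T \right)} = T T^{2} = T^{3}$)
$z{\left(P \right)} + \frac{y{\left(4 \right)}}{h{\left(-12 \right)}} C = 2^{3} + \frac{1 - 4}{-12} \cdot 115 = 8 + \left(1 - 4\right) \left(- \frac{1}{12}\right) 115 = 8 + \left(-3\right) \left(- \frac{1}{12}\right) 115 = 8 + \frac{1}{4} \cdot 115 = 8 + \frac{115}{4} = \frac{147}{4}$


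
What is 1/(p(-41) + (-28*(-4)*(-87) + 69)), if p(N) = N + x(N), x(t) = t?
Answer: -1/9757 ≈ -0.00010249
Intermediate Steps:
p(N) = 2*N (p(N) = N + N = 2*N)
1/(p(-41) + (-28*(-4)*(-87) + 69)) = 1/(2*(-41) + (-28*(-4)*(-87) + 69)) = 1/(-82 + (112*(-87) + 69)) = 1/(-82 + (-9744 + 69)) = 1/(-82 - 9675) = 1/(-9757) = -1/9757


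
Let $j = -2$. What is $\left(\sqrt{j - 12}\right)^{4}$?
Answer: $196$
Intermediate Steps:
$\left(\sqrt{j - 12}\right)^{4} = \left(\sqrt{-2 - 12}\right)^{4} = \left(\sqrt{-14}\right)^{4} = \left(i \sqrt{14}\right)^{4} = 196$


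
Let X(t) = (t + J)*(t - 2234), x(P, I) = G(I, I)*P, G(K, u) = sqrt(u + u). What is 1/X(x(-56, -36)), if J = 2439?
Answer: I/(6*(-945753*I + 11480*sqrt(2))) ≈ -1.7617e-7 + 3.0243e-9*I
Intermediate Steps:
G(K, u) = sqrt(2)*sqrt(u) (G(K, u) = sqrt(2*u) = sqrt(2)*sqrt(u))
x(P, I) = P*sqrt(2)*sqrt(I) (x(P, I) = (sqrt(2)*sqrt(I))*P = P*sqrt(2)*sqrt(I))
X(t) = (-2234 + t)*(2439 + t) (X(t) = (t + 2439)*(t - 2234) = (2439 + t)*(-2234 + t) = (-2234 + t)*(2439 + t))
1/X(x(-56, -36)) = 1/(-5448726 + (-56*sqrt(2)*sqrt(-36))**2 + 205*(-56*sqrt(2)*sqrt(-36))) = 1/(-5448726 + (-56*sqrt(2)*6*I)**2 + 205*(-56*sqrt(2)*6*I)) = 1/(-5448726 + (-336*I*sqrt(2))**2 + 205*(-336*I*sqrt(2))) = 1/(-5448726 - 225792 - 68880*I*sqrt(2)) = 1/(-5674518 - 68880*I*sqrt(2))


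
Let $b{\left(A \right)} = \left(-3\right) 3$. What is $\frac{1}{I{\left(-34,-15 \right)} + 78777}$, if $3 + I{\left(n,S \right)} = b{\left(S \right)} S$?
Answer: $\frac{1}{78909} \approx 1.2673 \cdot 10^{-5}$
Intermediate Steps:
$b{\left(A \right)} = -9$
$I{\left(n,S \right)} = -3 - 9 S$
$\frac{1}{I{\left(-34,-15 \right)} + 78777} = \frac{1}{\left(-3 - -135\right) + 78777} = \frac{1}{\left(-3 + 135\right) + 78777} = \frac{1}{132 + 78777} = \frac{1}{78909}$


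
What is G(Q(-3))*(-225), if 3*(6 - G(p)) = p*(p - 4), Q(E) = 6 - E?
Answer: 2025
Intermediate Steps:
G(p) = 6 - p*(-4 + p)/3 (G(p) = 6 - p*(p - 4)/3 = 6 - p*(-4 + p)/3)
G(Q(-3))*(-225) = (6 - (6 - 1*(-3))**2/3 + 4*(6 - 1*(-3))/3)*(-225) = (6 - (6 + 3)**2/3 + 4*(6 + 3)/3)*(-225) = (6 - 1/3*9**2 + (4/3)*9)*(-225) = (6 - 1/3*81 + 12)*(-225) = (6 - 27 + 12)*(-225) = -9*(-225) = 2025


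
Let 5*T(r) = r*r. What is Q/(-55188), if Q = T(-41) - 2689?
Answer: 2941/68985 ≈ 0.042632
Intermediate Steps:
T(r) = r²/5 (T(r) = (r*r)/5 = r²/5)
Q = -11764/5 (Q = (⅕)*(-41)² - 2689 = (⅕)*1681 - 2689 = 1681/5 - 2689 = -11764/5 ≈ -2352.8)
Q/(-55188) = -11764/5/(-55188) = -11764/5*(-1/55188) = 2941/68985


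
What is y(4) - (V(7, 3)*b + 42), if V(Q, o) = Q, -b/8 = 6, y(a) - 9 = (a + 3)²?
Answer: 352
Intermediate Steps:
y(a) = 9 + (3 + a)² (y(a) = 9 + (a + 3)² = 9 + (3 + a)²)
b = -48 (b = -8*6 = -48)
y(4) - (V(7, 3)*b + 42) = (9 + (3 + 4)²) - (7*(-48) + 42) = (9 + 7²) - (-336 + 42) = (9 + 49) - 1*(-294) = 58 + 294 = 352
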